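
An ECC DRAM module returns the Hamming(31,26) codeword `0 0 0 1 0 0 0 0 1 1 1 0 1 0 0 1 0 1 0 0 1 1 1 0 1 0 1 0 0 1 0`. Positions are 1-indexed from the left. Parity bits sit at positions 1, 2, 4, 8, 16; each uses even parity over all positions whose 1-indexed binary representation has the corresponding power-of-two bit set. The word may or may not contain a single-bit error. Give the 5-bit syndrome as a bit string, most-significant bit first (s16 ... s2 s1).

01011

s1: b1⊕b3⊕b5⊕b7⊕b9⊕b11⊕b13⊕b15⊕b17⊕b19⊕b21⊕b23⊕b25⊕b27⊕b29⊕b31 = 0⊕0⊕0⊕0⊕1⊕1⊕1⊕0⊕0⊕0⊕1⊕1⊕1⊕1⊕0⊕0 = 1
s2: b2⊕b3⊕b6⊕b7⊕b10⊕b11⊕b14⊕b15⊕b18⊕b19⊕b22⊕b23⊕b26⊕b27⊕b30⊕b31 = 0⊕0⊕0⊕0⊕1⊕1⊕0⊕0⊕1⊕0⊕1⊕1⊕0⊕1⊕1⊕0 = 1
s4: b4⊕b5⊕b6⊕b7⊕b12⊕b13⊕b14⊕b15⊕b20⊕b21⊕b22⊕b23⊕b28⊕b29⊕b30⊕b31 = 1⊕0⊕0⊕0⊕0⊕1⊕0⊕0⊕0⊕1⊕1⊕1⊕0⊕0⊕1⊕0 = 0
s8: b8⊕b9⊕b10⊕b11⊕b12⊕b13⊕b14⊕b15⊕b24⊕b25⊕b26⊕b27⊕b28⊕b29⊕b30⊕b31 = 0⊕1⊕1⊕1⊕0⊕1⊕0⊕0⊕0⊕1⊕0⊕1⊕0⊕0⊕1⊕0 = 1
s16: b16⊕b17⊕b18⊕b19⊕b20⊕b21⊕b22⊕b23⊕b24⊕b25⊕b26⊕b27⊕b28⊕b29⊕b30⊕b31 = 1⊕0⊕1⊕0⊕0⊕1⊕1⊕1⊕0⊕1⊕0⊕1⊕0⊕0⊕1⊕0 = 0
Syndrome (s16...s1) = 01011 → position 11.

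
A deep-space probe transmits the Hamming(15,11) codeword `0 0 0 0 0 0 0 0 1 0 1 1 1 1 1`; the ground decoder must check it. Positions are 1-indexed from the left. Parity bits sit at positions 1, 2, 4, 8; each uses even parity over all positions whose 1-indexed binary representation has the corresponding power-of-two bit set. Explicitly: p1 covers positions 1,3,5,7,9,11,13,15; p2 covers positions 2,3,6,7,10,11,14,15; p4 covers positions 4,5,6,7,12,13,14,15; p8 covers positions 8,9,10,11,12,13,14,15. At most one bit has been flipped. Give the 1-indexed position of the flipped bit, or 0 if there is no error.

s1: b1⊕b3⊕b5⊕b7⊕b9⊕b11⊕b13⊕b15 = 0⊕0⊕0⊕0⊕1⊕1⊕1⊕1 = 0
s2: b2⊕b3⊕b6⊕b7⊕b10⊕b11⊕b14⊕b15 = 0⊕0⊕0⊕0⊕0⊕1⊕1⊕1 = 1
s4: b4⊕b5⊕b6⊕b7⊕b12⊕b13⊕b14⊕b15 = 0⊕0⊕0⊕0⊕1⊕1⊕1⊕1 = 0
s8: b8⊕b9⊕b10⊕b11⊕b12⊕b13⊕b14⊕b15 = 0⊕1⊕0⊕1⊕1⊕1⊕1⊕1 = 0
Syndrome (s8...s1) = 0010 → position 2.

2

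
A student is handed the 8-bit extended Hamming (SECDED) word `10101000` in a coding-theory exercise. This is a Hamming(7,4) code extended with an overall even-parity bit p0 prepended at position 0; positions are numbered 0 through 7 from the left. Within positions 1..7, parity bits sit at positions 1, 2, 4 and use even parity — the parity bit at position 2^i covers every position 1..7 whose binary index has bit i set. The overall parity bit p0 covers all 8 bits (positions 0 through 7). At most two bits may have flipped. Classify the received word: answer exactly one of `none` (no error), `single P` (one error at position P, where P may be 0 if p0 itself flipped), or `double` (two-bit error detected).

single 6

s1: b1⊕b3⊕b5⊕b7 = 0⊕0⊕0⊕0 = 0
s2: b2⊕b3⊕b6⊕b7 = 1⊕0⊕0⊕0 = 1
s4: b4⊕b5⊕b6⊕b7 = 1⊕0⊕0⊕0 = 1
Syndrome (s4...s1) = 110 → position 6.
Overall parity (XOR of all 8 bits, including p0): 1⊕0⊕1⊕0⊕1⊕0⊕0⊕0 = 1
Overall=1, syndrome position=6 → single-bit error at position 6.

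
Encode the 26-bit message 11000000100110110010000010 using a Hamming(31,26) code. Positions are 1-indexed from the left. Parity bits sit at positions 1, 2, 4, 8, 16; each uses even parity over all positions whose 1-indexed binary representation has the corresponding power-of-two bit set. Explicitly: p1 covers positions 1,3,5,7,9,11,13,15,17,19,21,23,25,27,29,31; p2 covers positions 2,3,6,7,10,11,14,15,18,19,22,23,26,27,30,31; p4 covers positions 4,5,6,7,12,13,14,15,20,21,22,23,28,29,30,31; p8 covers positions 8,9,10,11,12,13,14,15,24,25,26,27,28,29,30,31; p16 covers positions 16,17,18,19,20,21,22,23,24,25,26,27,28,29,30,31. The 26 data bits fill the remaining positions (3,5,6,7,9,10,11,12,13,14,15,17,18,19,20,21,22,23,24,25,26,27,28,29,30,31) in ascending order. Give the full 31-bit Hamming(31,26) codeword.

Place data bits at non-power-of-two positions: b3=1, b5=1, b6=0, b7=0, b9=0, b10=0, b11=0, b12=0, b13=1, b14=0, b15=0, b17=1, b18=1, b19=0, b20=1, b21=1, b22=0, b23=0, b24=1, b25=0, b26=0, b27=0, b28=0, b29=0, b30=1, b31=0.
p1 = XOR of data positions {3,5,7,9,11,13,15,17,19,21,23,25,27,29,31} = 1⊕1⊕0⊕0⊕0⊕1⊕0⊕1⊕0⊕1⊕0⊕0⊕0⊕0⊕0 = 1
p2 = XOR of data positions {3,6,7,10,11,14,15,18,19,22,23,26,27,30,31} = 1⊕0⊕0⊕0⊕0⊕0⊕0⊕1⊕0⊕0⊕0⊕0⊕0⊕1⊕0 = 1
p4 = XOR of data positions {5,6,7,12,13,14,15,20,21,22,23,28,29,30,31} = 1⊕0⊕0⊕0⊕1⊕0⊕0⊕1⊕1⊕0⊕0⊕0⊕0⊕1⊕0 = 1
p8 = XOR of data positions {9,10,11,12,13,14,15,24,25,26,27,28,29,30,31} = 0⊕0⊕0⊕0⊕1⊕0⊕0⊕1⊕0⊕0⊕0⊕0⊕0⊕1⊕0 = 1
p16 = XOR of data positions {17,18,19,20,21,22,23,24,25,26,27,28,29,30,31} = 1⊕1⊕0⊕1⊕1⊕0⊕0⊕1⊕0⊕0⊕0⊕0⊕0⊕1⊕0 = 0
Codeword b1..b31 = 1111100100001000110110010000010

1111100100001000110110010000010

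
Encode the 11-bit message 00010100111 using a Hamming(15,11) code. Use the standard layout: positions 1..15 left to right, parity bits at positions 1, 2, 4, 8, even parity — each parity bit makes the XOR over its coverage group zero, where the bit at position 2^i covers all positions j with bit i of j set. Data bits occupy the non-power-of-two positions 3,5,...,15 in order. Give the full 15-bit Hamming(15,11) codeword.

Place data bits at non-power-of-two positions: b3=0, b5=0, b6=0, b7=1, b9=0, b10=1, b11=0, b12=0, b13=1, b14=1, b15=1.
p1 = XOR of data positions {3,5,7,9,11,13,15} = 0⊕0⊕1⊕0⊕0⊕1⊕1 = 1
p2 = XOR of data positions {3,6,7,10,11,14,15} = 0⊕0⊕1⊕1⊕0⊕1⊕1 = 0
p4 = XOR of data positions {5,6,7,12,13,14,15} = 0⊕0⊕1⊕0⊕1⊕1⊕1 = 0
p8 = XOR of data positions {9,10,11,12,13,14,15} = 0⊕1⊕0⊕0⊕1⊕1⊕1 = 0
Codeword b1..b15 = 100000100100111

100000100100111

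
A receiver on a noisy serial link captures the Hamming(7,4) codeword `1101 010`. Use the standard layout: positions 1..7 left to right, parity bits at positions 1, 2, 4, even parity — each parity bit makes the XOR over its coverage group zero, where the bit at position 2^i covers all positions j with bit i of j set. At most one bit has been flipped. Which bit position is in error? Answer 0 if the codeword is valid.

s1: b1⊕b3⊕b5⊕b7 = 1⊕0⊕0⊕0 = 1
s2: b2⊕b3⊕b6⊕b7 = 1⊕0⊕1⊕0 = 0
s4: b4⊕b5⊕b6⊕b7 = 1⊕0⊕1⊕0 = 0
Syndrome (s4...s1) = 001 → position 1.

1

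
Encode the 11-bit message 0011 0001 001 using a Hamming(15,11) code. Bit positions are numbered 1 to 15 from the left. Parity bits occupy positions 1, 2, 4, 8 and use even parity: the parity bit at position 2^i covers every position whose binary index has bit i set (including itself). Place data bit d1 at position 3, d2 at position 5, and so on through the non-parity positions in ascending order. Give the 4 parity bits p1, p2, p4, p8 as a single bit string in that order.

0100

Place data bits at non-power-of-two positions: b3=0, b5=0, b6=1, b7=1, b9=0, b10=0, b11=0, b12=1, b13=0, b14=0, b15=1.
p1 = XOR of data positions {3,5,7,9,11,13,15} = 0⊕0⊕1⊕0⊕0⊕0⊕1 = 0
p2 = XOR of data positions {3,6,7,10,11,14,15} = 0⊕1⊕1⊕0⊕0⊕0⊕1 = 1
p4 = XOR of data positions {5,6,7,12,13,14,15} = 0⊕1⊕1⊕1⊕0⊕0⊕1 = 0
p8 = XOR of data positions {9,10,11,12,13,14,15} = 0⊕0⊕0⊕1⊕0⊕0⊕1 = 0
Parity bits p1,p2,p4,p8 = 0100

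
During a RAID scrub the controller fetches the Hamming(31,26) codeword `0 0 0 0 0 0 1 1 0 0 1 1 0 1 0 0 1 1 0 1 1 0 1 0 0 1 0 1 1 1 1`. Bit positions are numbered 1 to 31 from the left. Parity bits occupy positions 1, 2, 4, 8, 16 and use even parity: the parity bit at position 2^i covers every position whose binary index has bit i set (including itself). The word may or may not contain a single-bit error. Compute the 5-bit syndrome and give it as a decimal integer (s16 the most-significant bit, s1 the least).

s1: b1⊕b3⊕b5⊕b7⊕b9⊕b11⊕b13⊕b15⊕b17⊕b19⊕b21⊕b23⊕b25⊕b27⊕b29⊕b31 = 0⊕0⊕0⊕1⊕0⊕1⊕0⊕0⊕1⊕0⊕1⊕1⊕0⊕0⊕1⊕1 = 1
s2: b2⊕b3⊕b6⊕b7⊕b10⊕b11⊕b14⊕b15⊕b18⊕b19⊕b22⊕b23⊕b26⊕b27⊕b30⊕b31 = 0⊕0⊕0⊕1⊕0⊕1⊕1⊕0⊕1⊕0⊕0⊕1⊕1⊕0⊕1⊕1 = 0
s4: b4⊕b5⊕b6⊕b7⊕b12⊕b13⊕b14⊕b15⊕b20⊕b21⊕b22⊕b23⊕b28⊕b29⊕b30⊕b31 = 0⊕0⊕0⊕1⊕1⊕0⊕1⊕0⊕1⊕1⊕0⊕1⊕1⊕1⊕1⊕1 = 0
s8: b8⊕b9⊕b10⊕b11⊕b12⊕b13⊕b14⊕b15⊕b24⊕b25⊕b26⊕b27⊕b28⊕b29⊕b30⊕b31 = 1⊕0⊕0⊕1⊕1⊕0⊕1⊕0⊕0⊕0⊕1⊕0⊕1⊕1⊕1⊕1 = 1
s16: b16⊕b17⊕b18⊕b19⊕b20⊕b21⊕b22⊕b23⊕b24⊕b25⊕b26⊕b27⊕b28⊕b29⊕b30⊕b31 = 0⊕1⊕1⊕0⊕1⊕1⊕0⊕1⊕0⊕0⊕1⊕0⊕1⊕1⊕1⊕1 = 0
Syndrome (s16...s1) = 01001 → position 9.

9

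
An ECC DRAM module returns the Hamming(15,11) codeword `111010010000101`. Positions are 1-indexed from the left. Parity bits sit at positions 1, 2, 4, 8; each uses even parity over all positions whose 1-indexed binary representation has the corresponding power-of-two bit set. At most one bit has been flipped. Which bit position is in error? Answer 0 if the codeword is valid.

15

s1: b1⊕b3⊕b5⊕b7⊕b9⊕b11⊕b13⊕b15 = 1⊕1⊕1⊕0⊕0⊕0⊕1⊕1 = 1
s2: b2⊕b3⊕b6⊕b7⊕b10⊕b11⊕b14⊕b15 = 1⊕1⊕0⊕0⊕0⊕0⊕0⊕1 = 1
s4: b4⊕b5⊕b6⊕b7⊕b12⊕b13⊕b14⊕b15 = 0⊕1⊕0⊕0⊕0⊕1⊕0⊕1 = 1
s8: b8⊕b9⊕b10⊕b11⊕b12⊕b13⊕b14⊕b15 = 1⊕0⊕0⊕0⊕0⊕1⊕0⊕1 = 1
Syndrome (s8...s1) = 1111 → position 15.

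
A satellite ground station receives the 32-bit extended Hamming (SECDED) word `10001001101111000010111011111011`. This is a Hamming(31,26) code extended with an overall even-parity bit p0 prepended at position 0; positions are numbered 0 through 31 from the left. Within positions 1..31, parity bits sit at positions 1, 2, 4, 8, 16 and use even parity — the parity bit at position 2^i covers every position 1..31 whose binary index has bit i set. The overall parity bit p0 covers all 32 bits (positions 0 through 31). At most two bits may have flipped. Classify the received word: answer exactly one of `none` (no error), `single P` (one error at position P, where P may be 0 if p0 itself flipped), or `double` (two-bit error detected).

single 19

s1: b1⊕b3⊕b5⊕b7⊕b9⊕b11⊕b13⊕b15⊕b17⊕b19⊕b21⊕b23⊕b25⊕b27⊕b29⊕b31 = 0⊕0⊕0⊕1⊕0⊕1⊕1⊕0⊕0⊕0⊕1⊕0⊕1⊕1⊕0⊕1 = 1
s2: b2⊕b3⊕b6⊕b7⊕b10⊕b11⊕b14⊕b15⊕b18⊕b19⊕b22⊕b23⊕b26⊕b27⊕b30⊕b31 = 0⊕0⊕0⊕1⊕1⊕1⊕0⊕0⊕1⊕0⊕1⊕0⊕1⊕1⊕1⊕1 = 1
s4: b4⊕b5⊕b6⊕b7⊕b12⊕b13⊕b14⊕b15⊕b20⊕b21⊕b22⊕b23⊕b28⊕b29⊕b30⊕b31 = 1⊕0⊕0⊕1⊕1⊕1⊕0⊕0⊕1⊕1⊕1⊕0⊕1⊕0⊕1⊕1 = 0
s8: b8⊕b9⊕b10⊕b11⊕b12⊕b13⊕b14⊕b15⊕b24⊕b25⊕b26⊕b27⊕b28⊕b29⊕b30⊕b31 = 1⊕0⊕1⊕1⊕1⊕1⊕0⊕0⊕1⊕1⊕1⊕1⊕1⊕0⊕1⊕1 = 0
s16: b16⊕b17⊕b18⊕b19⊕b20⊕b21⊕b22⊕b23⊕b24⊕b25⊕b26⊕b27⊕b28⊕b29⊕b30⊕b31 = 0⊕0⊕1⊕0⊕1⊕1⊕1⊕0⊕1⊕1⊕1⊕1⊕1⊕0⊕1⊕1 = 1
Syndrome (s16...s1) = 10011 → position 19.
Overall parity (XOR of all 32 bits, including p0): 1⊕0⊕0⊕0⊕1⊕0⊕0⊕1⊕1⊕0⊕1⊕1⊕1⊕1⊕0⊕0⊕0⊕0⊕1⊕0⊕1⊕1⊕1⊕0⊕1⊕1⊕1⊕1⊕1⊕0⊕1⊕1 = 1
Overall=1, syndrome position=19 → single-bit error at position 19.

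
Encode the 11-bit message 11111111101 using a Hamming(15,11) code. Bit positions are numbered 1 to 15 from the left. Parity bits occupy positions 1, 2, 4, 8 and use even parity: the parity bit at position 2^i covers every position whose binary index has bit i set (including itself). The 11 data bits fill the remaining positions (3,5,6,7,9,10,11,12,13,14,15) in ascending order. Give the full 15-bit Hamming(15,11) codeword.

Place data bits at non-power-of-two positions: b3=1, b5=1, b6=1, b7=1, b9=1, b10=1, b11=1, b12=1, b13=1, b14=0, b15=1.
p1 = XOR of data positions {3,5,7,9,11,13,15} = 1⊕1⊕1⊕1⊕1⊕1⊕1 = 1
p2 = XOR of data positions {3,6,7,10,11,14,15} = 1⊕1⊕1⊕1⊕1⊕0⊕1 = 0
p4 = XOR of data positions {5,6,7,12,13,14,15} = 1⊕1⊕1⊕1⊕1⊕0⊕1 = 0
p8 = XOR of data positions {9,10,11,12,13,14,15} = 1⊕1⊕1⊕1⊕1⊕0⊕1 = 0
Codeword b1..b15 = 101011101111101

101011101111101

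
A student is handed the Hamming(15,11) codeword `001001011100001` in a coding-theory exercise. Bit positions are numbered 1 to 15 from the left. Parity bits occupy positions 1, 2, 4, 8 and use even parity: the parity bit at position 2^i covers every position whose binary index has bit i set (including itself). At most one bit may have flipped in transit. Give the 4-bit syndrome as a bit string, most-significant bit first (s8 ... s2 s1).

s1: b1⊕b3⊕b5⊕b7⊕b9⊕b11⊕b13⊕b15 = 0⊕1⊕0⊕0⊕1⊕0⊕0⊕1 = 1
s2: b2⊕b3⊕b6⊕b7⊕b10⊕b11⊕b14⊕b15 = 0⊕1⊕1⊕0⊕1⊕0⊕0⊕1 = 0
s4: b4⊕b5⊕b6⊕b7⊕b12⊕b13⊕b14⊕b15 = 0⊕0⊕1⊕0⊕0⊕0⊕0⊕1 = 0
s8: b8⊕b9⊕b10⊕b11⊕b12⊕b13⊕b14⊕b15 = 1⊕1⊕1⊕0⊕0⊕0⊕0⊕1 = 0
Syndrome (s8...s1) = 0001 → position 1.

0001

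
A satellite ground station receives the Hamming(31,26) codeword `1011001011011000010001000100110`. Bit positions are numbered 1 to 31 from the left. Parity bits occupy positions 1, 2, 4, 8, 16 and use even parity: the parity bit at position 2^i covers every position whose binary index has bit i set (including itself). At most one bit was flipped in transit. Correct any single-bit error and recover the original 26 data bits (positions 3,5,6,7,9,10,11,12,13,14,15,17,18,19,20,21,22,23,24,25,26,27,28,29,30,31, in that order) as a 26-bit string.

s1: b1⊕b3⊕b5⊕b7⊕b9⊕b11⊕b13⊕b15⊕b17⊕b19⊕b21⊕b23⊕b25⊕b27⊕b29⊕b31 = 1⊕1⊕0⊕1⊕1⊕0⊕1⊕0⊕0⊕0⊕0⊕0⊕0⊕0⊕1⊕0 = 0
s2: b2⊕b3⊕b6⊕b7⊕b10⊕b11⊕b14⊕b15⊕b18⊕b19⊕b22⊕b23⊕b26⊕b27⊕b30⊕b31 = 0⊕1⊕0⊕1⊕1⊕0⊕0⊕0⊕1⊕0⊕1⊕0⊕1⊕0⊕1⊕0 = 1
s4: b4⊕b5⊕b6⊕b7⊕b12⊕b13⊕b14⊕b15⊕b20⊕b21⊕b22⊕b23⊕b28⊕b29⊕b30⊕b31 = 1⊕0⊕0⊕1⊕1⊕1⊕0⊕0⊕0⊕0⊕1⊕0⊕0⊕1⊕1⊕0 = 1
s8: b8⊕b9⊕b10⊕b11⊕b12⊕b13⊕b14⊕b15⊕b24⊕b25⊕b26⊕b27⊕b28⊕b29⊕b30⊕b31 = 0⊕1⊕1⊕0⊕1⊕1⊕0⊕0⊕0⊕0⊕1⊕0⊕0⊕1⊕1⊕0 = 1
s16: b16⊕b17⊕b18⊕b19⊕b20⊕b21⊕b22⊕b23⊕b24⊕b25⊕b26⊕b27⊕b28⊕b29⊕b30⊕b31 = 0⊕0⊕1⊕0⊕0⊕0⊕1⊕0⊕0⊕0⊕1⊕0⊕0⊕1⊕1⊕0 = 1
Syndrome (s16...s1) = 11110 → position 30.
Flip bit 30: corrected codeword = 1011001011011000010001000100100
Data bits at positions 3,5,6,7,9,10,11,12,13,14,15,17,18,19,20,21,22,23,24,25,26,27,28,29,30,31: 10011101100010001000100100

10011101100010001000100100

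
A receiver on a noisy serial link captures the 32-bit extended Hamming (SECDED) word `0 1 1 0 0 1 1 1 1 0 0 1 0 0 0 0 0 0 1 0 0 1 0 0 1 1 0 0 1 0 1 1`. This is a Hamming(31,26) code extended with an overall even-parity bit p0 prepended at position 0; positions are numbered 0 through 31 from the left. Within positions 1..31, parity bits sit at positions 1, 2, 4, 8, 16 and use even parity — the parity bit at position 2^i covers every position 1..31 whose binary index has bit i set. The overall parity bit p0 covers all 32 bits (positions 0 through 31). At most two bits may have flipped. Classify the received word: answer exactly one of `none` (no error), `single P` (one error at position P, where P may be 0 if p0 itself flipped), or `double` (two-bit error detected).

s1: b1⊕b3⊕b5⊕b7⊕b9⊕b11⊕b13⊕b15⊕b17⊕b19⊕b21⊕b23⊕b25⊕b27⊕b29⊕b31 = 1⊕0⊕1⊕1⊕0⊕1⊕0⊕0⊕0⊕0⊕1⊕0⊕1⊕0⊕0⊕1 = 1
s2: b2⊕b3⊕b6⊕b7⊕b10⊕b11⊕b14⊕b15⊕b18⊕b19⊕b22⊕b23⊕b26⊕b27⊕b30⊕b31 = 1⊕0⊕1⊕1⊕0⊕1⊕0⊕0⊕1⊕0⊕0⊕0⊕0⊕0⊕1⊕1 = 1
s4: b4⊕b5⊕b6⊕b7⊕b12⊕b13⊕b14⊕b15⊕b20⊕b21⊕b22⊕b23⊕b28⊕b29⊕b30⊕b31 = 0⊕1⊕1⊕1⊕0⊕0⊕0⊕0⊕0⊕1⊕0⊕0⊕1⊕0⊕1⊕1 = 1
s8: b8⊕b9⊕b10⊕b11⊕b12⊕b13⊕b14⊕b15⊕b24⊕b25⊕b26⊕b27⊕b28⊕b29⊕b30⊕b31 = 1⊕0⊕0⊕1⊕0⊕0⊕0⊕0⊕1⊕1⊕0⊕0⊕1⊕0⊕1⊕1 = 1
s16: b16⊕b17⊕b18⊕b19⊕b20⊕b21⊕b22⊕b23⊕b24⊕b25⊕b26⊕b27⊕b28⊕b29⊕b30⊕b31 = 0⊕0⊕1⊕0⊕0⊕1⊕0⊕0⊕1⊕1⊕0⊕0⊕1⊕0⊕1⊕1 = 1
Syndrome (s16...s1) = 11111 → position 31.
Overall parity (XOR of all 32 bits, including p0): 0⊕1⊕1⊕0⊕0⊕1⊕1⊕1⊕1⊕0⊕0⊕1⊕0⊕0⊕0⊕0⊕0⊕0⊕1⊕0⊕0⊕1⊕0⊕0⊕1⊕1⊕0⊕0⊕1⊕0⊕1⊕1 = 0
Overall=0, syndrome position=31 → double-bit error detected (uncorrectable).

double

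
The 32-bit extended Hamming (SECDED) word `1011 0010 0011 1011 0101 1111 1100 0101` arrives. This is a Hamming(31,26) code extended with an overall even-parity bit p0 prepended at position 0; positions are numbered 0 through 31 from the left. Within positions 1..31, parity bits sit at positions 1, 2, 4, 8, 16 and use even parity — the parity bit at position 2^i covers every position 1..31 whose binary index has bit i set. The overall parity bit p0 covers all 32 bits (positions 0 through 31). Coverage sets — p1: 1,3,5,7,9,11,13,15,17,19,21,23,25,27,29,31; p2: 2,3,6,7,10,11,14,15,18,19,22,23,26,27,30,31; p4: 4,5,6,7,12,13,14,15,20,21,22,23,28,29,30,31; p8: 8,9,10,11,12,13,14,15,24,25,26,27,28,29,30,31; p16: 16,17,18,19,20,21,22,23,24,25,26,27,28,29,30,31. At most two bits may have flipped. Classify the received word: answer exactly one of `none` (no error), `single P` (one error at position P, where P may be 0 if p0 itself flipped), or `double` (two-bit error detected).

single 10

s1: b1⊕b3⊕b5⊕b7⊕b9⊕b11⊕b13⊕b15⊕b17⊕b19⊕b21⊕b23⊕b25⊕b27⊕b29⊕b31 = 0⊕1⊕0⊕0⊕0⊕1⊕0⊕1⊕1⊕1⊕1⊕1⊕1⊕0⊕1⊕1 = 0
s2: b2⊕b3⊕b6⊕b7⊕b10⊕b11⊕b14⊕b15⊕b18⊕b19⊕b22⊕b23⊕b26⊕b27⊕b30⊕b31 = 1⊕1⊕1⊕0⊕1⊕1⊕1⊕1⊕0⊕1⊕1⊕1⊕0⊕0⊕0⊕1 = 1
s4: b4⊕b5⊕b6⊕b7⊕b12⊕b13⊕b14⊕b15⊕b20⊕b21⊕b22⊕b23⊕b28⊕b29⊕b30⊕b31 = 0⊕0⊕1⊕0⊕1⊕0⊕1⊕1⊕1⊕1⊕1⊕1⊕0⊕1⊕0⊕1 = 0
s8: b8⊕b9⊕b10⊕b11⊕b12⊕b13⊕b14⊕b15⊕b24⊕b25⊕b26⊕b27⊕b28⊕b29⊕b30⊕b31 = 0⊕0⊕1⊕1⊕1⊕0⊕1⊕1⊕1⊕1⊕0⊕0⊕0⊕1⊕0⊕1 = 1
s16: b16⊕b17⊕b18⊕b19⊕b20⊕b21⊕b22⊕b23⊕b24⊕b25⊕b26⊕b27⊕b28⊕b29⊕b30⊕b31 = 0⊕1⊕0⊕1⊕1⊕1⊕1⊕1⊕1⊕1⊕0⊕0⊕0⊕1⊕0⊕1 = 0
Syndrome (s16...s1) = 01010 → position 10.
Overall parity (XOR of all 32 bits, including p0): 1⊕0⊕1⊕1⊕0⊕0⊕1⊕0⊕0⊕0⊕1⊕1⊕1⊕0⊕1⊕1⊕0⊕1⊕0⊕1⊕1⊕1⊕1⊕1⊕1⊕1⊕0⊕0⊕0⊕1⊕0⊕1 = 1
Overall=1, syndrome position=10 → single-bit error at position 10.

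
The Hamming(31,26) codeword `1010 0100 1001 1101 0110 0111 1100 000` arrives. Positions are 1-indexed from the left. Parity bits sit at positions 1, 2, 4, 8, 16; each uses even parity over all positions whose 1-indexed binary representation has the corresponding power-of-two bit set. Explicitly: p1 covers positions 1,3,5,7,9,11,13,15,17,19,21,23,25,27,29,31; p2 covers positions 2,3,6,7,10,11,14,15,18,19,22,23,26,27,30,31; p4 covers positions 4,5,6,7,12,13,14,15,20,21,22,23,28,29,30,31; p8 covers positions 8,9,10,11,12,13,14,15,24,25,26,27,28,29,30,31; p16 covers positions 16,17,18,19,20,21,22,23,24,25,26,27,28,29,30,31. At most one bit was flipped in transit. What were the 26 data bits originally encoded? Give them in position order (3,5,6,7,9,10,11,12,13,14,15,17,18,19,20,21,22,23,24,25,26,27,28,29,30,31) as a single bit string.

10100001110011001111100000

s1: b1⊕b3⊕b5⊕b7⊕b9⊕b11⊕b13⊕b15⊕b17⊕b19⊕b21⊕b23⊕b25⊕b27⊕b29⊕b31 = 1⊕1⊕0⊕0⊕1⊕0⊕1⊕0⊕0⊕1⊕0⊕1⊕1⊕0⊕0⊕0 = 1
s2: b2⊕b3⊕b6⊕b7⊕b10⊕b11⊕b14⊕b15⊕b18⊕b19⊕b22⊕b23⊕b26⊕b27⊕b30⊕b31 = 0⊕1⊕1⊕0⊕0⊕0⊕1⊕0⊕1⊕1⊕1⊕1⊕1⊕0⊕0⊕0 = 0
s4: b4⊕b5⊕b6⊕b7⊕b12⊕b13⊕b14⊕b15⊕b20⊕b21⊕b22⊕b23⊕b28⊕b29⊕b30⊕b31 = 0⊕0⊕1⊕0⊕1⊕1⊕1⊕0⊕0⊕0⊕1⊕1⊕0⊕0⊕0⊕0 = 0
s8: b8⊕b9⊕b10⊕b11⊕b12⊕b13⊕b14⊕b15⊕b24⊕b25⊕b26⊕b27⊕b28⊕b29⊕b30⊕b31 = 0⊕1⊕0⊕0⊕1⊕1⊕1⊕0⊕1⊕1⊕1⊕0⊕0⊕0⊕0⊕0 = 1
s16: b16⊕b17⊕b18⊕b19⊕b20⊕b21⊕b22⊕b23⊕b24⊕b25⊕b26⊕b27⊕b28⊕b29⊕b30⊕b31 = 1⊕0⊕1⊕1⊕0⊕0⊕1⊕1⊕1⊕1⊕1⊕0⊕0⊕0⊕0⊕0 = 0
Syndrome (s16...s1) = 01001 → position 9.
Flip bit 9: corrected codeword = 1010010000011101011001111100000
Data bits at positions 3,5,6,7,9,10,11,12,13,14,15,17,18,19,20,21,22,23,24,25,26,27,28,29,30,31: 10100001110011001111100000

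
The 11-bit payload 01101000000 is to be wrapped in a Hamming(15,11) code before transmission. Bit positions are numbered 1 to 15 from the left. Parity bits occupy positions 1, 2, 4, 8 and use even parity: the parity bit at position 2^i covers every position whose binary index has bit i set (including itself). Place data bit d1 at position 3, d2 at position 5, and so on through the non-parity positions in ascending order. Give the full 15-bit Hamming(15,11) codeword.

010011011000000

Place data bits at non-power-of-two positions: b3=0, b5=1, b6=1, b7=0, b9=1, b10=0, b11=0, b12=0, b13=0, b14=0, b15=0.
p1 = XOR of data positions {3,5,7,9,11,13,15} = 0⊕1⊕0⊕1⊕0⊕0⊕0 = 0
p2 = XOR of data positions {3,6,7,10,11,14,15} = 0⊕1⊕0⊕0⊕0⊕0⊕0 = 1
p4 = XOR of data positions {5,6,7,12,13,14,15} = 1⊕1⊕0⊕0⊕0⊕0⊕0 = 0
p8 = XOR of data positions {9,10,11,12,13,14,15} = 1⊕0⊕0⊕0⊕0⊕0⊕0 = 1
Codeword b1..b15 = 010011011000000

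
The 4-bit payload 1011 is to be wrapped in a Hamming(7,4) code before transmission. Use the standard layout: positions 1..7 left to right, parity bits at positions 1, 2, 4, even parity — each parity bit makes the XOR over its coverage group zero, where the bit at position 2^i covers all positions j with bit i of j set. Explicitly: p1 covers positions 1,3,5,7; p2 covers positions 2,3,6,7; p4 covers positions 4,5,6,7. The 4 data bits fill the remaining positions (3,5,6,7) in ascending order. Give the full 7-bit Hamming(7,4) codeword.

0110011

Place data bits at non-power-of-two positions: b3=1, b5=0, b6=1, b7=1.
p1 = XOR of data positions {3,5,7} = 1⊕0⊕1 = 0
p2 = XOR of data positions {3,6,7} = 1⊕1⊕1 = 1
p4 = XOR of data positions {5,6,7} = 0⊕1⊕1 = 0
Codeword b1..b7 = 0110011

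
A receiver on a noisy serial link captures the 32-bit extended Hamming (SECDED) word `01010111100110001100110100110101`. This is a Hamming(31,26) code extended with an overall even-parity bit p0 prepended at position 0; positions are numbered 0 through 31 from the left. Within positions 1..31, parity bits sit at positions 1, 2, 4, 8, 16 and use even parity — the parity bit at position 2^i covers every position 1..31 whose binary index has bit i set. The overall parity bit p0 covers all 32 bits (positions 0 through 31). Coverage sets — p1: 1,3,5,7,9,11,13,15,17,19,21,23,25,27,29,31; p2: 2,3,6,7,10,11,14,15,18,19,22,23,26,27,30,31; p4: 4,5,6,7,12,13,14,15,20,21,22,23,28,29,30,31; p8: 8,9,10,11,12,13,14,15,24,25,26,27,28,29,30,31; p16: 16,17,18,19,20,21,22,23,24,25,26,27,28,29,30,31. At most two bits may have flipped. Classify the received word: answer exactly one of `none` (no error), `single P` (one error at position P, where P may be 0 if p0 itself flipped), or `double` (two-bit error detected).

s1: b1⊕b3⊕b5⊕b7⊕b9⊕b11⊕b13⊕b15⊕b17⊕b19⊕b21⊕b23⊕b25⊕b27⊕b29⊕b31 = 1⊕1⊕1⊕1⊕0⊕1⊕0⊕0⊕1⊕0⊕1⊕1⊕0⊕1⊕1⊕1 = 1
s2: b2⊕b3⊕b6⊕b7⊕b10⊕b11⊕b14⊕b15⊕b18⊕b19⊕b22⊕b23⊕b26⊕b27⊕b30⊕b31 = 0⊕1⊕1⊕1⊕0⊕1⊕0⊕0⊕0⊕0⊕0⊕1⊕1⊕1⊕0⊕1 = 0
s4: b4⊕b5⊕b6⊕b7⊕b12⊕b13⊕b14⊕b15⊕b20⊕b21⊕b22⊕b23⊕b28⊕b29⊕b30⊕b31 = 0⊕1⊕1⊕1⊕1⊕0⊕0⊕0⊕1⊕1⊕0⊕1⊕0⊕1⊕0⊕1 = 1
s8: b8⊕b9⊕b10⊕b11⊕b12⊕b13⊕b14⊕b15⊕b24⊕b25⊕b26⊕b27⊕b28⊕b29⊕b30⊕b31 = 1⊕0⊕0⊕1⊕1⊕0⊕0⊕0⊕0⊕0⊕1⊕1⊕0⊕1⊕0⊕1 = 1
s16: b16⊕b17⊕b18⊕b19⊕b20⊕b21⊕b22⊕b23⊕b24⊕b25⊕b26⊕b27⊕b28⊕b29⊕b30⊕b31 = 1⊕1⊕0⊕0⊕1⊕1⊕0⊕1⊕0⊕0⊕1⊕1⊕0⊕1⊕0⊕1 = 1
Syndrome (s16...s1) = 11101 → position 29.
Overall parity (XOR of all 32 bits, including p0): 0⊕1⊕0⊕1⊕0⊕1⊕1⊕1⊕1⊕0⊕0⊕1⊕1⊕0⊕0⊕0⊕1⊕1⊕0⊕0⊕1⊕1⊕0⊕1⊕0⊕0⊕1⊕1⊕0⊕1⊕0⊕1 = 1
Overall=1, syndrome position=29 → single-bit error at position 29.

single 29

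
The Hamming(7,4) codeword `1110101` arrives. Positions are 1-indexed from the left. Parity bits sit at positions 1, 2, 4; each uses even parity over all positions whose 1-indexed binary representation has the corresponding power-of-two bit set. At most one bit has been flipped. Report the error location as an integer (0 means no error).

2

s1: b1⊕b3⊕b5⊕b7 = 1⊕1⊕1⊕1 = 0
s2: b2⊕b3⊕b6⊕b7 = 1⊕1⊕0⊕1 = 1
s4: b4⊕b5⊕b6⊕b7 = 0⊕1⊕0⊕1 = 0
Syndrome (s4...s1) = 010 → position 2.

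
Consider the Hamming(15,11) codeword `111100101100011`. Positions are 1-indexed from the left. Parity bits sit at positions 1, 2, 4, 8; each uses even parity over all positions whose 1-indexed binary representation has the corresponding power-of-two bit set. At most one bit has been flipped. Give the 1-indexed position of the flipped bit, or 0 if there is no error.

1

s1: b1⊕b3⊕b5⊕b7⊕b9⊕b11⊕b13⊕b15 = 1⊕1⊕0⊕1⊕1⊕0⊕0⊕1 = 1
s2: b2⊕b3⊕b6⊕b7⊕b10⊕b11⊕b14⊕b15 = 1⊕1⊕0⊕1⊕1⊕0⊕1⊕1 = 0
s4: b4⊕b5⊕b6⊕b7⊕b12⊕b13⊕b14⊕b15 = 1⊕0⊕0⊕1⊕0⊕0⊕1⊕1 = 0
s8: b8⊕b9⊕b10⊕b11⊕b12⊕b13⊕b14⊕b15 = 0⊕1⊕1⊕0⊕0⊕0⊕1⊕1 = 0
Syndrome (s8...s1) = 0001 → position 1.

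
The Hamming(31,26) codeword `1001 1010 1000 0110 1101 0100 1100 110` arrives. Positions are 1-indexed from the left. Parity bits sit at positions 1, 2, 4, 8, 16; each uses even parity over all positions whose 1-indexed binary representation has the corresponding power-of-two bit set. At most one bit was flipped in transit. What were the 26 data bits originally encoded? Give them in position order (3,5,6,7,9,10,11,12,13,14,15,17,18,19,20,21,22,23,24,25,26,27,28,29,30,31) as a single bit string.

01011000001110101001100110

s1: b1⊕b3⊕b5⊕b7⊕b9⊕b11⊕b13⊕b15⊕b17⊕b19⊕b21⊕b23⊕b25⊕b27⊕b29⊕b31 = 1⊕0⊕1⊕1⊕1⊕0⊕0⊕1⊕1⊕0⊕0⊕0⊕1⊕0⊕1⊕0 = 0
s2: b2⊕b3⊕b6⊕b7⊕b10⊕b11⊕b14⊕b15⊕b18⊕b19⊕b22⊕b23⊕b26⊕b27⊕b30⊕b31 = 0⊕0⊕0⊕1⊕0⊕0⊕1⊕1⊕1⊕0⊕1⊕0⊕1⊕0⊕1⊕0 = 1
s4: b4⊕b5⊕b6⊕b7⊕b12⊕b13⊕b14⊕b15⊕b20⊕b21⊕b22⊕b23⊕b28⊕b29⊕b30⊕b31 = 1⊕1⊕0⊕1⊕0⊕0⊕1⊕1⊕1⊕0⊕1⊕0⊕0⊕1⊕1⊕0 = 1
s8: b8⊕b9⊕b10⊕b11⊕b12⊕b13⊕b14⊕b15⊕b24⊕b25⊕b26⊕b27⊕b28⊕b29⊕b30⊕b31 = 0⊕1⊕0⊕0⊕0⊕0⊕1⊕1⊕0⊕1⊕1⊕0⊕0⊕1⊕1⊕0 = 1
s16: b16⊕b17⊕b18⊕b19⊕b20⊕b21⊕b22⊕b23⊕b24⊕b25⊕b26⊕b27⊕b28⊕b29⊕b30⊕b31 = 0⊕1⊕1⊕0⊕1⊕0⊕1⊕0⊕0⊕1⊕1⊕0⊕0⊕1⊕1⊕0 = 0
Syndrome (s16...s1) = 01110 → position 14.
Flip bit 14: corrected codeword = 1001101010000010110101001100110
Data bits at positions 3,5,6,7,9,10,11,12,13,14,15,17,18,19,20,21,22,23,24,25,26,27,28,29,30,31: 01011000001110101001100110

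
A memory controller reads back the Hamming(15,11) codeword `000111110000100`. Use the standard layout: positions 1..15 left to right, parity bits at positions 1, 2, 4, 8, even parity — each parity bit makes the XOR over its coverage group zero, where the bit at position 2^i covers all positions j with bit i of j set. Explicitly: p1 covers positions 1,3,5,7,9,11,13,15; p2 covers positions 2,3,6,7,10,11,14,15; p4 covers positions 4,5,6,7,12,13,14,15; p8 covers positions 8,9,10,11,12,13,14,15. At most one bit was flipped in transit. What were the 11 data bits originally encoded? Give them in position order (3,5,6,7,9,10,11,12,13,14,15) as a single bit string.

00110000100

s1: b1⊕b3⊕b5⊕b7⊕b9⊕b11⊕b13⊕b15 = 0⊕0⊕1⊕1⊕0⊕0⊕1⊕0 = 1
s2: b2⊕b3⊕b6⊕b7⊕b10⊕b11⊕b14⊕b15 = 0⊕0⊕1⊕1⊕0⊕0⊕0⊕0 = 0
s4: b4⊕b5⊕b6⊕b7⊕b12⊕b13⊕b14⊕b15 = 1⊕1⊕1⊕1⊕0⊕1⊕0⊕0 = 1
s8: b8⊕b9⊕b10⊕b11⊕b12⊕b13⊕b14⊕b15 = 1⊕0⊕0⊕0⊕0⊕1⊕0⊕0 = 0
Syndrome (s8...s1) = 0101 → position 5.
Flip bit 5: corrected codeword = 000101110000100
Data bits at positions 3,5,6,7,9,10,11,12,13,14,15: 00110000100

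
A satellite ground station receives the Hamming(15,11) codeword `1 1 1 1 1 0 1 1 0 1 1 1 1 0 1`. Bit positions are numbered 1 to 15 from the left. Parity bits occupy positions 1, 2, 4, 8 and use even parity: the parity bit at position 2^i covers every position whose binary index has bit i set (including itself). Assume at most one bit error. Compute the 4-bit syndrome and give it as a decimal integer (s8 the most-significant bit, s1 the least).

1

s1: b1⊕b3⊕b5⊕b7⊕b9⊕b11⊕b13⊕b15 = 1⊕1⊕1⊕1⊕0⊕1⊕1⊕1 = 1
s2: b2⊕b3⊕b6⊕b7⊕b10⊕b11⊕b14⊕b15 = 1⊕1⊕0⊕1⊕1⊕1⊕0⊕1 = 0
s4: b4⊕b5⊕b6⊕b7⊕b12⊕b13⊕b14⊕b15 = 1⊕1⊕0⊕1⊕1⊕1⊕0⊕1 = 0
s8: b8⊕b9⊕b10⊕b11⊕b12⊕b13⊕b14⊕b15 = 1⊕0⊕1⊕1⊕1⊕1⊕0⊕1 = 0
Syndrome (s8...s1) = 0001 → position 1.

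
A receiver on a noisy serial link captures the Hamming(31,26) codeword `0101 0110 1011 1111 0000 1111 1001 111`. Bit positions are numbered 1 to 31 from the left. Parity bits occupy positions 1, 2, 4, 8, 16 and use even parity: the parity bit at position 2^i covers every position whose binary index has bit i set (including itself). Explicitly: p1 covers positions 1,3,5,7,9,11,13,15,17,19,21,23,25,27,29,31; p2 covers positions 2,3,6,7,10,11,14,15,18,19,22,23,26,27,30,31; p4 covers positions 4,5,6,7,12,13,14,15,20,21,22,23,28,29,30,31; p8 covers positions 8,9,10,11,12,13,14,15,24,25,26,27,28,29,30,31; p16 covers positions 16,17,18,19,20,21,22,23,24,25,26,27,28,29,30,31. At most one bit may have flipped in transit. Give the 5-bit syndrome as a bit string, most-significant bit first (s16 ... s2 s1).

s1: b1⊕b3⊕b5⊕b7⊕b9⊕b11⊕b13⊕b15⊕b17⊕b19⊕b21⊕b23⊕b25⊕b27⊕b29⊕b31 = 0⊕0⊕0⊕1⊕1⊕1⊕1⊕1⊕0⊕0⊕1⊕1⊕1⊕0⊕1⊕1 = 0
s2: b2⊕b3⊕b6⊕b7⊕b10⊕b11⊕b14⊕b15⊕b18⊕b19⊕b22⊕b23⊕b26⊕b27⊕b30⊕b31 = 1⊕0⊕1⊕1⊕0⊕1⊕1⊕1⊕0⊕0⊕1⊕1⊕0⊕0⊕1⊕1 = 0
s4: b4⊕b5⊕b6⊕b7⊕b12⊕b13⊕b14⊕b15⊕b20⊕b21⊕b22⊕b23⊕b28⊕b29⊕b30⊕b31 = 1⊕0⊕1⊕1⊕1⊕1⊕1⊕1⊕0⊕1⊕1⊕1⊕1⊕1⊕1⊕1 = 0
s8: b8⊕b9⊕b10⊕b11⊕b12⊕b13⊕b14⊕b15⊕b24⊕b25⊕b26⊕b27⊕b28⊕b29⊕b30⊕b31 = 0⊕1⊕0⊕1⊕1⊕1⊕1⊕1⊕1⊕1⊕0⊕0⊕1⊕1⊕1⊕1 = 0
s16: b16⊕b17⊕b18⊕b19⊕b20⊕b21⊕b22⊕b23⊕b24⊕b25⊕b26⊕b27⊕b28⊕b29⊕b30⊕b31 = 1⊕0⊕0⊕0⊕0⊕1⊕1⊕1⊕1⊕1⊕0⊕0⊕1⊕1⊕1⊕1 = 0
Syndrome (s16...s1) = 00000 → position 0 (no error).

00000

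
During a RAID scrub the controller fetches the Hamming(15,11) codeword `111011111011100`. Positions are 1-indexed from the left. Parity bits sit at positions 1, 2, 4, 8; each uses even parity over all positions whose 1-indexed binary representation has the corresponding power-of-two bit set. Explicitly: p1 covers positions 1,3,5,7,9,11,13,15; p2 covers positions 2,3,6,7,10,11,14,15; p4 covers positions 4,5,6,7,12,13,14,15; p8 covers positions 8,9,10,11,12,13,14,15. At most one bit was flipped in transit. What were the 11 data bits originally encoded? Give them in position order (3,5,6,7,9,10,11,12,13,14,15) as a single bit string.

s1: b1⊕b3⊕b5⊕b7⊕b9⊕b11⊕b13⊕b15 = 1⊕1⊕1⊕1⊕1⊕1⊕1⊕0 = 1
s2: b2⊕b3⊕b6⊕b7⊕b10⊕b11⊕b14⊕b15 = 1⊕1⊕1⊕1⊕0⊕1⊕0⊕0 = 1
s4: b4⊕b5⊕b6⊕b7⊕b12⊕b13⊕b14⊕b15 = 0⊕1⊕1⊕1⊕1⊕1⊕0⊕0 = 1
s8: b8⊕b9⊕b10⊕b11⊕b12⊕b13⊕b14⊕b15 = 1⊕1⊕0⊕1⊕1⊕1⊕0⊕0 = 1
Syndrome (s8...s1) = 1111 → position 15.
Flip bit 15: corrected codeword = 111011111011101
Data bits at positions 3,5,6,7,9,10,11,12,13,14,15: 11111011101

11111011101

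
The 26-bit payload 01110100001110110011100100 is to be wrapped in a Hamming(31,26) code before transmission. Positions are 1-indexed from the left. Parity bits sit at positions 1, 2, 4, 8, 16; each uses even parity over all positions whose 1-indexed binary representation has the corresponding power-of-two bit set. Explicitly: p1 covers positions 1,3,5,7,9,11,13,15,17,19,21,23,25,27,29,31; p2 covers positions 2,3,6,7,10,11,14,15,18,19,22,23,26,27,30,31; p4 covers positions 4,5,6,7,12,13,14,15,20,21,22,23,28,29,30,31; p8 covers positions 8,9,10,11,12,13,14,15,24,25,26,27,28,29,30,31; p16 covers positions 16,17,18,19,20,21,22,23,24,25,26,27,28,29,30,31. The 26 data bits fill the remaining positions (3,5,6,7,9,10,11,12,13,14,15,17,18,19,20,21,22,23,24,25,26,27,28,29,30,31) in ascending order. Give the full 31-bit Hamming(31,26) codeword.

1001111001000010110110011100100

Place data bits at non-power-of-two positions: b3=0, b5=1, b6=1, b7=1, b9=0, b10=1, b11=0, b12=0, b13=0, b14=0, b15=1, b17=1, b18=1, b19=0, b20=1, b21=1, b22=0, b23=0, b24=1, b25=1, b26=1, b27=0, b28=0, b29=1, b30=0, b31=0.
p1 = XOR of data positions {3,5,7,9,11,13,15,17,19,21,23,25,27,29,31} = 0⊕1⊕1⊕0⊕0⊕0⊕1⊕1⊕0⊕1⊕0⊕1⊕0⊕1⊕0 = 1
p2 = XOR of data positions {3,6,7,10,11,14,15,18,19,22,23,26,27,30,31} = 0⊕1⊕1⊕1⊕0⊕0⊕1⊕1⊕0⊕0⊕0⊕1⊕0⊕0⊕0 = 0
p4 = XOR of data positions {5,6,7,12,13,14,15,20,21,22,23,28,29,30,31} = 1⊕1⊕1⊕0⊕0⊕0⊕1⊕1⊕1⊕0⊕0⊕0⊕1⊕0⊕0 = 1
p8 = XOR of data positions {9,10,11,12,13,14,15,24,25,26,27,28,29,30,31} = 0⊕1⊕0⊕0⊕0⊕0⊕1⊕1⊕1⊕1⊕0⊕0⊕1⊕0⊕0 = 0
p16 = XOR of data positions {17,18,19,20,21,22,23,24,25,26,27,28,29,30,31} = 1⊕1⊕0⊕1⊕1⊕0⊕0⊕1⊕1⊕1⊕0⊕0⊕1⊕0⊕0 = 0
Codeword b1..b31 = 1001111001000010110110011100100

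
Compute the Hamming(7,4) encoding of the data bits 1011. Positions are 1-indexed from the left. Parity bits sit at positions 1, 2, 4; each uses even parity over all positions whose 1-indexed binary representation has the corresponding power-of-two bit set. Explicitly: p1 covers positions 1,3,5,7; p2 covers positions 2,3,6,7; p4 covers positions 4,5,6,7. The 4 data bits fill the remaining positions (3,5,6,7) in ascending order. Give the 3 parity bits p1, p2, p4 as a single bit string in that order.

010

Place data bits at non-power-of-two positions: b3=1, b5=0, b6=1, b7=1.
p1 = XOR of data positions {3,5,7} = 1⊕0⊕1 = 0
p2 = XOR of data positions {3,6,7} = 1⊕1⊕1 = 1
p4 = XOR of data positions {5,6,7} = 0⊕1⊕1 = 0
Parity bits p1,p2,p4 = 010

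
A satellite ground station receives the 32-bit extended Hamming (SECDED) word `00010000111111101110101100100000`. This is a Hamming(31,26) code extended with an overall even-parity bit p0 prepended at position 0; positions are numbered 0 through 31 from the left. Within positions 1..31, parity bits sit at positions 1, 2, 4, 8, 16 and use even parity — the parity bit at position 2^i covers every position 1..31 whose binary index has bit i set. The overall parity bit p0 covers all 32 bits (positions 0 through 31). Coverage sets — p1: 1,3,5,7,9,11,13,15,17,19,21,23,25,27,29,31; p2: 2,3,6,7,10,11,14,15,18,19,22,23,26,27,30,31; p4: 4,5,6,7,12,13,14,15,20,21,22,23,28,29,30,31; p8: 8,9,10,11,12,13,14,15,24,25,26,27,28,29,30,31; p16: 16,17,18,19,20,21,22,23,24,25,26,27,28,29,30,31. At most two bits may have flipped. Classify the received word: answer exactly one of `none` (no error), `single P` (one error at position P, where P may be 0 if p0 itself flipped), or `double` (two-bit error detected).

single 16

s1: b1⊕b3⊕b5⊕b7⊕b9⊕b11⊕b13⊕b15⊕b17⊕b19⊕b21⊕b23⊕b25⊕b27⊕b29⊕b31 = 0⊕1⊕0⊕0⊕1⊕1⊕1⊕0⊕1⊕0⊕0⊕1⊕0⊕0⊕0⊕0 = 0
s2: b2⊕b3⊕b6⊕b7⊕b10⊕b11⊕b14⊕b15⊕b18⊕b19⊕b22⊕b23⊕b26⊕b27⊕b30⊕b31 = 0⊕1⊕0⊕0⊕1⊕1⊕1⊕0⊕1⊕0⊕1⊕1⊕1⊕0⊕0⊕0 = 0
s4: b4⊕b5⊕b6⊕b7⊕b12⊕b13⊕b14⊕b15⊕b20⊕b21⊕b22⊕b23⊕b28⊕b29⊕b30⊕b31 = 0⊕0⊕0⊕0⊕1⊕1⊕1⊕0⊕1⊕0⊕1⊕1⊕0⊕0⊕0⊕0 = 0
s8: b8⊕b9⊕b10⊕b11⊕b12⊕b13⊕b14⊕b15⊕b24⊕b25⊕b26⊕b27⊕b28⊕b29⊕b30⊕b31 = 1⊕1⊕1⊕1⊕1⊕1⊕1⊕0⊕0⊕0⊕1⊕0⊕0⊕0⊕0⊕0 = 0
s16: b16⊕b17⊕b18⊕b19⊕b20⊕b21⊕b22⊕b23⊕b24⊕b25⊕b26⊕b27⊕b28⊕b29⊕b30⊕b31 = 1⊕1⊕1⊕0⊕1⊕0⊕1⊕1⊕0⊕0⊕1⊕0⊕0⊕0⊕0⊕0 = 1
Syndrome (s16...s1) = 10000 → position 16.
Overall parity (XOR of all 32 bits, including p0): 0⊕0⊕0⊕1⊕0⊕0⊕0⊕0⊕1⊕1⊕1⊕1⊕1⊕1⊕1⊕0⊕1⊕1⊕1⊕0⊕1⊕0⊕1⊕1⊕0⊕0⊕1⊕0⊕0⊕0⊕0⊕0 = 1
Overall=1, syndrome position=16 → single-bit error at position 16.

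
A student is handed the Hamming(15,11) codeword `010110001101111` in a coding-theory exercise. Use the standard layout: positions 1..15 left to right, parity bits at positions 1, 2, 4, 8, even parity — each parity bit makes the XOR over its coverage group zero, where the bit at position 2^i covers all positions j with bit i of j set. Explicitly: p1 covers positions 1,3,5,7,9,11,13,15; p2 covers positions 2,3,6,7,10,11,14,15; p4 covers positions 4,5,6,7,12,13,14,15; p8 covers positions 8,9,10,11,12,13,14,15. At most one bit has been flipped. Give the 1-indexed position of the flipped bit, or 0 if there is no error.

0

s1: b1⊕b3⊕b5⊕b7⊕b9⊕b11⊕b13⊕b15 = 0⊕0⊕1⊕0⊕1⊕0⊕1⊕1 = 0
s2: b2⊕b3⊕b6⊕b7⊕b10⊕b11⊕b14⊕b15 = 1⊕0⊕0⊕0⊕1⊕0⊕1⊕1 = 0
s4: b4⊕b5⊕b6⊕b7⊕b12⊕b13⊕b14⊕b15 = 1⊕1⊕0⊕0⊕1⊕1⊕1⊕1 = 0
s8: b8⊕b9⊕b10⊕b11⊕b12⊕b13⊕b14⊕b15 = 0⊕1⊕1⊕0⊕1⊕1⊕1⊕1 = 0
Syndrome (s8...s1) = 0000 → position 0 (no error).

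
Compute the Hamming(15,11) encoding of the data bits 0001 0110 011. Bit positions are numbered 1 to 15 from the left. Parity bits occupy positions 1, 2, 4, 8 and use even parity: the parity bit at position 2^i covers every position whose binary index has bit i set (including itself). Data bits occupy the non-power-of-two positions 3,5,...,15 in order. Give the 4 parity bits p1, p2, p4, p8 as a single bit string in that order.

Place data bits at non-power-of-two positions: b3=0, b5=0, b6=0, b7=1, b9=0, b10=1, b11=1, b12=0, b13=0, b14=1, b15=1.
p1 = XOR of data positions {3,5,7,9,11,13,15} = 0⊕0⊕1⊕0⊕1⊕0⊕1 = 1
p2 = XOR of data positions {3,6,7,10,11,14,15} = 0⊕0⊕1⊕1⊕1⊕1⊕1 = 1
p4 = XOR of data positions {5,6,7,12,13,14,15} = 0⊕0⊕1⊕0⊕0⊕1⊕1 = 1
p8 = XOR of data positions {9,10,11,12,13,14,15} = 0⊕1⊕1⊕0⊕0⊕1⊕1 = 0
Parity bits p1,p2,p4,p8 = 1110

1110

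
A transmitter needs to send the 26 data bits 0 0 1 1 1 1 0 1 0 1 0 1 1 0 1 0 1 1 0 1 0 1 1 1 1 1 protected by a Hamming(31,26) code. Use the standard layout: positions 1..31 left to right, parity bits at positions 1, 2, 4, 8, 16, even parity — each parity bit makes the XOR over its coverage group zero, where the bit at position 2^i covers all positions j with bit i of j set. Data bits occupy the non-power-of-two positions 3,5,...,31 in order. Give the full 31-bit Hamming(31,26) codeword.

0001011011010101110101101011111

Place data bits at non-power-of-two positions: b3=0, b5=0, b6=1, b7=1, b9=1, b10=1, b11=0, b12=1, b13=0, b14=1, b15=0, b17=1, b18=1, b19=0, b20=1, b21=0, b22=1, b23=1, b24=0, b25=1, b26=0, b27=1, b28=1, b29=1, b30=1, b31=1.
p1 = XOR of data positions {3,5,7,9,11,13,15,17,19,21,23,25,27,29,31} = 0⊕0⊕1⊕1⊕0⊕0⊕0⊕1⊕0⊕0⊕1⊕1⊕1⊕1⊕1 = 0
p2 = XOR of data positions {3,6,7,10,11,14,15,18,19,22,23,26,27,30,31} = 0⊕1⊕1⊕1⊕0⊕1⊕0⊕1⊕0⊕1⊕1⊕0⊕1⊕1⊕1 = 0
p4 = XOR of data positions {5,6,7,12,13,14,15,20,21,22,23,28,29,30,31} = 0⊕1⊕1⊕1⊕0⊕1⊕0⊕1⊕0⊕1⊕1⊕1⊕1⊕1⊕1 = 1
p8 = XOR of data positions {9,10,11,12,13,14,15,24,25,26,27,28,29,30,31} = 1⊕1⊕0⊕1⊕0⊕1⊕0⊕0⊕1⊕0⊕1⊕1⊕1⊕1⊕1 = 0
p16 = XOR of data positions {17,18,19,20,21,22,23,24,25,26,27,28,29,30,31} = 1⊕1⊕0⊕1⊕0⊕1⊕1⊕0⊕1⊕0⊕1⊕1⊕1⊕1⊕1 = 1
Codeword b1..b31 = 0001011011010101110101101011111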